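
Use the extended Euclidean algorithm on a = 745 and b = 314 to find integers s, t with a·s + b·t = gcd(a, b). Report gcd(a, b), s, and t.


Euclidean algorithm on (745, 314) — divide until remainder is 0:
  745 = 2 · 314 + 117
  314 = 2 · 117 + 80
  117 = 1 · 80 + 37
  80 = 2 · 37 + 6
  37 = 6 · 6 + 1
  6 = 6 · 1 + 0
gcd(745, 314) = 1.
Track Bezout coefficients alongside the remainders: start with r₀ = 745 = a·1 + b·0 (s = 1, t = 0) and r₁ = 314 = a·0 + b·1 (s = 0, t = 1); each new remainder r_{k+1} = r_{k-1} − q_k·r_k inherits s_{k+1} = s_{k-1} − q_k·s_k, t_{k+1} = t_{k-1} − q_k·t_k, so r_k = a·s_k + b·t_k at every step:
  q = 2: r = 117, s = 1 − 2·0 = 1, t = 0 − 2·1 = -2  (check: 745·1 + 314·(-2) = 117)
  q = 2: r = 80, s = 0 − 2·1 = -2, t = 1 − 2·(-2) = 5  (check: 745·(-2) + 314·5 = 80)
  q = 1: r = 37, s = 1 − 1·(-2) = 3, t = -2 − 1·5 = -7  (check: 745·3 + 314·(-7) = 37)
  q = 2: r = 6, s = -2 − 2·3 = -8, t = 5 − 2·(-7) = 19  (check: 745·(-8) + 314·19 = 6)
  q = 6: r = 1, s = 3 − 6·(-8) = 51, t = -7 − 6·19 = -121  (check: 745·51 + 314·(-121) = 1)
The row with r = 1 (the gcd) gives the Bezout coefficients s = 51, t = -121.
Result: 745 · (51) + 314 · (-121) = 1.

gcd(745, 314) = 1; s = 51, t = -121 (check: 745·51 + 314·(-121) = 1).


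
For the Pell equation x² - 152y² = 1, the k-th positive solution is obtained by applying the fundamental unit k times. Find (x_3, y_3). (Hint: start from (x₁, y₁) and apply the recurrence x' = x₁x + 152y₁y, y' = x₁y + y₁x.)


Step 1: Find the fundamental solution (x₁, y₁) of x² - 152y² = 1.
  Expand √152 as a continued fraction. a₀ = ⌊√152⌋ = 12; iterate m_{k+1} = d_k·a_k − m_k, d_{k+1} = (152 − m_{k+1}²)/d_k, a_{k+1} = ⌊(a₀ + m_{k+1})/d_{k+1}⌋ (starting m₀ = 0, d₀ = 1), with convergents p_k = a_k·p_{k-1} + p_{k-2}, q_k = a_k·q_{k-1} + q_{k-2} (p₋₁ = 1, q₋₁ = 0):
  k = 0: a₀ = 12; p₀/q₀ = 12/1; p₀² − 152·q₀² = 144 − 152 = -8.
  k = 1: m = 12, d = 8, a = ⌊(12 + 12)/8⌋ = 3; p/q = (3·12 + 1)/(3·1 + 0) = 37/3; p² − 152·q² = 1369 − 1368 = 1.
  The first convergent with p² − 152·q² = 1 gives the fundamental solution (x₁, y₁) = (37, 3).
Step 2: Apply the recurrence (x_{n+1}, y_{n+1}) = (x₁x_n + 152y₁y_n, x₁y_n + y₁x_n) repeatedly.
  From (x_1, y_1) = (37, 3): x_2 = 37·37 + 152·3·3 = 2737; y_2 = 37·3 + 3·37 = 222.
  From (x_2, y_2) = (2737, 222): x_3 = 37·2737 + 152·3·222 = 202501; y_3 = 37·222 + 3·2737 = 16425.
Step 3: Verify x_3² - 152·y_3² = 41006655001 - 41006655000 = 1 (should be 1). ✓

(x_1, y_1) = (37, 3); (x_3, y_3) = (202501, 16425).


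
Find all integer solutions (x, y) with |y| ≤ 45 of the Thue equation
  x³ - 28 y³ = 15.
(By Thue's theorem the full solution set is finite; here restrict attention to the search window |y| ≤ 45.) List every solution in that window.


The equation is x³ - 28y³ = 15. For fixed y, x³ = 28·y³ + 15, so a solution requires the RHS to be a perfect cube.
Strategy: iterate y from -45 to 45, compute RHS = 28·y³ + 15, and check whether it is a (positive or negative) perfect cube.
Check small values of y:
  y = 0: RHS = 15 is not a perfect cube.
  y = 1: RHS = 43 is not a perfect cube.
  y = -1: RHS = -13 is not a perfect cube.
  y = 2: RHS = 239 is not a perfect cube.
  y = -2: RHS = -209 is not a perfect cube.
  y = 3: RHS = 771 is not a perfect cube.
  y = -3: RHS = -741 is not a perfect cube.
Continuing the search up to |y| = 45 finds no solutions either.
No (x, y) in the scanned range satisfies the equation.

No integer solutions with |y| ≤ 45.


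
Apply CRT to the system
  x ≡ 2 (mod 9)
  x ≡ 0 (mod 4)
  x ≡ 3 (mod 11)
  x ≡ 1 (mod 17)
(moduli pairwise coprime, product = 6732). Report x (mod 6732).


Product of moduli M = 9 · 4 · 11 · 17 = 6732.
Merge one congruence at a time:
  Start: x ≡ 2 (mod 9).
  Combine with x ≡ 0 (mod 4); new modulus lcm = 36.
    Write x = 2 + 9·t and substitute into x ≡ 0 (mod 4): 9·t ≡ 0 − 2 = -2 (mod 4).
    Reduce coefficients mod 4: 1·t ≡ 2 (mod 4).
    So t ≡ 2 (mod 4).
    Then x = 2 + 9·2 = 20, valid modulo lcm(9, 4) = 36: x ≡ 20 (mod 36).
  Combine with x ≡ 3 (mod 11); new modulus lcm = 396.
    Write x = 20 + 36·t and substitute into x ≡ 3 (mod 11): 36·t ≡ 3 − 20 = -17 (mod 11).
    Reduce coefficients mod 11: 3·t ≡ 5 (mod 11).
    The inverse of 3 mod 11 is 4 (since 3·4 = 12 = 1·11 + 1), so t ≡ 4·5 = 20 ≡ 9 (mod 11).
    Then x = 20 + 36·9 = 344, valid modulo lcm(36, 11) = 396: x ≡ 344 (mod 396).
  Combine with x ≡ 1 (mod 17); new modulus lcm = 6732.
    Write x = 344 + 396·t and substitute into x ≡ 1 (mod 17): 396·t ≡ 1 − 344 = -343 (mod 17).
    Reduce coefficients mod 17: 5·t ≡ 14 (mod 17).
    The inverse of 5 mod 17 is 7 (since 5·7 = 35 = 2·17 + 1), so t ≡ 7·14 = 98 ≡ 13 (mod 17).
    Then x = 344 + 396·13 = 5492, valid modulo lcm(396, 17) = 6732: x ≡ 5492 (mod 6732).
Verify against each original: 5492 mod 9 = 2, 5492 mod 4 = 0, 5492 mod 11 = 3, 5492 mod 17 = 1.

x ≡ 5492 (mod 6732).


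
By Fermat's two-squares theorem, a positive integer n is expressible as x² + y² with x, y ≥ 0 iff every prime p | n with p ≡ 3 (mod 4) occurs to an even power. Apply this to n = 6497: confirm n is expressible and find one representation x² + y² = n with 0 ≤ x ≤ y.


Step 1: Factor n = 6497 = 73 · 89.
Step 2: Check the mod-4 condition on each prime factor: 73 ≡ 1 (mod 4), exponent 1; 89 ≡ 1 (mod 4), exponent 1.
All primes ≡ 3 (mod 4) appear to even exponent (or don't appear), so by the two-squares theorem n IS expressible as a sum of two squares.
Step 3: Build a representation. Here n = 73 · 89 is a product of primes ≡ 1 (mod 4). Each prime p ≡ 1 (mod 4) is itself a sum of two squares; find a² by testing p − a² for a perfect square:
  73: 73 − 1² = 72, 73 − 2² = 69, 73 − 3² = 64 = 8² ⇒ 73 = 3² + 8².
  89: 89 − 1² = 88, 89 − 2² = 85, 89 − 3² = 80, 89 − 4² = 73, 89 − 5² = 64 = 8² ⇒ 89 = 5² + 8².
  Combine using the Brahmagupta–Fibonacci identity (a² + b²)(c² + d²) = (ac − bd)² + (ad + bc)² = (ac + bd)² + (ad − bc)²:
  73 · 89 = 6497: from (3² + 8²)(5² + 8²), take (3·5 − 8·8, 3·8 + 8·5) = (15 − 64, 24 + 40) = (-49, 64); dropping signs (only squares matter) gives (49, 64); check 49² + 64² = 2401 + 4096 = 6497 ✓.
Step 4: Order so x ≤ y and verify: 49² + 64² = 2401 + 4096 = 6497 = n. ✓

n = 6497 = 49² + 64² (one valid representation with x ≤ y).


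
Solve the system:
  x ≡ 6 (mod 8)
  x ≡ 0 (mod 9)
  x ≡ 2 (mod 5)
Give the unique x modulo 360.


Moduli 8, 9, 5 are pairwise coprime; by CRT there is a unique solution modulo M = 8 · 9 · 5 = 360.
Solve pairwise, accumulating the modulus:
  Start with x ≡ 6 (mod 8).
  Combine with x ≡ 0 (mod 9): since gcd(8, 9) = 1, we get a unique residue mod 72.
    Write x = 6 + 8·t and substitute into x ≡ 0 (mod 9): 8·t ≡ 0 − 6 = -6 (mod 9).
    Reduce coefficients mod 9: 8·t ≡ 3 (mod 9).
    The inverse of 8 mod 9 is 8 (since 8·8 = 64 = 7·9 + 1), so t ≡ 8·3 = 24 ≡ 6 (mod 9).
    Then x = 6 + 8·6 = 54, valid modulo lcm(8, 9) = 72: x ≡ 54 (mod 72).
  Combine with x ≡ 2 (mod 5): since gcd(72, 5) = 1, we get a unique residue mod 360.
    Write x = 54 + 72·t and substitute into x ≡ 2 (mod 5): 72·t ≡ 2 − 54 = -52 (mod 5).
    Reduce coefficients mod 5: 2·t ≡ 3 (mod 5).
    The inverse of 2 mod 5 is 3 (since 2·3 = 6 = 1·5 + 1), so t ≡ 3·3 = 9 ≡ 4 (mod 5).
    Then x = 54 + 72·4 = 342, valid modulo lcm(72, 5) = 360: x ≡ 342 (mod 360).
Verify: 342 mod 8 = 6 ✓, 342 mod 9 = 0 ✓, 342 mod 5 = 2 ✓.

x ≡ 342 (mod 360).


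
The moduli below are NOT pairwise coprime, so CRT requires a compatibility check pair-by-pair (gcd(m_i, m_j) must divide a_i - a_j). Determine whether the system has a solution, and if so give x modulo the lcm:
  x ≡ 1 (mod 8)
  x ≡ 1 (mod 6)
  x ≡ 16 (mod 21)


Moduli 8, 6, 21 are not pairwise coprime, so CRT works modulo lcm(m_i) when all pairwise compatibility conditions hold.
Pairwise compatibility: gcd(m_i, m_j) must divide a_i - a_j for every pair.
Merge one congruence at a time:
  Start: x ≡ 1 (mod 8).
  Combine with x ≡ 1 (mod 6): gcd(8, 6) = 2; 1 - 1 = 0, which IS divisible by 2, so compatible.
    Write x = 1 + 8·t and substitute into x ≡ 1 (mod 6): 8·t ≡ 1 − 1 = 0 (mod 6).
    Divide the congruence (and modulus) by g = 2: 4·t ≡ 0 (mod 3).
    Reduce coefficients mod 3: 1·t ≡ 0 (mod 3).
    So t ≡ 0 (mod 3).
    Then x = 1 + 8·0 = 1, valid modulo lcm(8, 6) = 24: x ≡ 1 (mod 24).
  Combine with x ≡ 16 (mod 21): gcd(24, 21) = 3; 16 - 1 = 15, which IS divisible by 3, so compatible.
    Write x = 1 + 24·t and substitute into x ≡ 16 (mod 21): 24·t ≡ 16 − 1 = 15 (mod 21).
    Divide the congruence (and modulus) by g = 3: 8·t ≡ 5 (mod 7).
    Reduce coefficients mod 7: 1·t ≡ 5 (mod 7).
    So t ≡ 5 (mod 7).
    Then x = 1 + 24·5 = 121, valid modulo lcm(24, 21) = 168: x ≡ 121 (mod 168).
Verify: 121 mod 8 = 1, 121 mod 6 = 1, 121 mod 21 = 16.

x ≡ 121 (mod 168).


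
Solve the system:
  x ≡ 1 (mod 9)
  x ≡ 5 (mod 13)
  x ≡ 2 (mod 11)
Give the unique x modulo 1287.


Moduli 9, 13, 11 are pairwise coprime; by CRT there is a unique solution modulo M = 9 · 13 · 11 = 1287.
Solve pairwise, accumulating the modulus:
  Start with x ≡ 1 (mod 9).
  Combine with x ≡ 5 (mod 13): since gcd(9, 13) = 1, we get a unique residue mod 117.
    Write x = 1 + 9·t and substitute into x ≡ 5 (mod 13): 9·t ≡ 5 − 1 = 4 (mod 13).
    The inverse of 9 mod 13 is 3 (since 9·3 = 27 = 2·13 + 1), so t ≡ 3·4 = 12 ≡ 12 (mod 13).
    Then x = 1 + 9·12 = 109, valid modulo lcm(9, 13) = 117: x ≡ 109 (mod 117).
  Combine with x ≡ 2 (mod 11): since gcd(117, 11) = 1, we get a unique residue mod 1287.
    Write x = 109 + 117·t and substitute into x ≡ 2 (mod 11): 117·t ≡ 2 − 109 = -107 (mod 11).
    Reduce coefficients mod 11: 7·t ≡ 3 (mod 11).
    The inverse of 7 mod 11 is 8 (since 7·8 = 56 = 5·11 + 1), so t ≡ 8·3 = 24 ≡ 2 (mod 11).
    Then x = 109 + 117·2 = 343, valid modulo lcm(117, 11) = 1287: x ≡ 343 (mod 1287).
Verify: 343 mod 9 = 1 ✓, 343 mod 13 = 5 ✓, 343 mod 11 = 2 ✓.

x ≡ 343 (mod 1287).


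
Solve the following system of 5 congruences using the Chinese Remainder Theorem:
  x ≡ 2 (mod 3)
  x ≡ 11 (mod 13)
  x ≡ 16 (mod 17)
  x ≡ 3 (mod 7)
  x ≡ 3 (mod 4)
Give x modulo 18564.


Product of moduli M = 3 · 13 · 17 · 7 · 4 = 18564.
Merge one congruence at a time:
  Start: x ≡ 2 (mod 3).
  Combine with x ≡ 11 (mod 13); new modulus lcm = 39.
    Write x = 2 + 3·t and substitute into x ≡ 11 (mod 13): 3·t ≡ 11 − 2 = 9 (mod 13).
    The inverse of 3 mod 13 is 9 (since 3·9 = 27 = 2·13 + 1), so t ≡ 9·9 = 81 ≡ 3 (mod 13).
    Then x = 2 + 3·3 = 11, valid modulo lcm(3, 13) = 39: x ≡ 11 (mod 39).
  Combine with x ≡ 16 (mod 17); new modulus lcm = 663.
    Write x = 11 + 39·t and substitute into x ≡ 16 (mod 17): 39·t ≡ 16 − 11 = 5 (mod 17).
    Reduce coefficients mod 17: 5·t ≡ 5 (mod 17).
    The inverse of 5 mod 17 is 7 (since 5·7 = 35 = 2·17 + 1), so t ≡ 7·5 = 35 ≡ 1 (mod 17).
    Then x = 11 + 39·1 = 50, valid modulo lcm(39, 17) = 663: x ≡ 50 (mod 663).
  Combine with x ≡ 3 (mod 7); new modulus lcm = 4641.
    Write x = 50 + 663·t and substitute into x ≡ 3 (mod 7): 663·t ≡ 3 − 50 = -47 (mod 7).
    Reduce coefficients mod 7: 5·t ≡ 2 (mod 7).
    The inverse of 5 mod 7 is 3 (since 5·3 = 15 = 2·7 + 1), so t ≡ 3·2 = 6 ≡ 6 (mod 7).
    Then x = 50 + 663·6 = 4028, valid modulo lcm(663, 7) = 4641: x ≡ 4028 (mod 4641).
  Combine with x ≡ 3 (mod 4); new modulus lcm = 18564.
    Write x = 4028 + 4641·t and substitute into x ≡ 3 (mod 4): 4641·t ≡ 3 − 4028 = -4025 (mod 4).
    Reduce coefficients mod 4: 1·t ≡ 3 (mod 4).
    So t ≡ 3 (mod 4).
    Then x = 4028 + 4641·3 = 17951, valid modulo lcm(4641, 4) = 18564: x ≡ 17951 (mod 18564).
Verify against each original: 17951 mod 3 = 2, 17951 mod 13 = 11, 17951 mod 17 = 16, 17951 mod 7 = 3, 17951 mod 4 = 3.

x ≡ 17951 (mod 18564).


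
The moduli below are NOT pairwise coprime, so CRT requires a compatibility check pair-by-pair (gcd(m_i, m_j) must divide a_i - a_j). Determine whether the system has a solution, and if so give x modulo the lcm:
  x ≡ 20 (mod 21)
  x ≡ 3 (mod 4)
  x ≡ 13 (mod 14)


Moduli 21, 4, 14 are not pairwise coprime, so CRT works modulo lcm(m_i) when all pairwise compatibility conditions hold.
Pairwise compatibility: gcd(m_i, m_j) must divide a_i - a_j for every pair.
Merge one congruence at a time:
  Start: x ≡ 20 (mod 21).
  Combine with x ≡ 3 (mod 4): gcd(21, 4) = 1; 3 - 20 = -17, which IS divisible by 1, so compatible.
    Write x = 20 + 21·t and substitute into x ≡ 3 (mod 4): 21·t ≡ 3 − 20 = -17 (mod 4).
    Reduce coefficients mod 4: 1·t ≡ 3 (mod 4).
    So t ≡ 3 (mod 4).
    Then x = 20 + 21·3 = 83, valid modulo lcm(21, 4) = 84: x ≡ 83 (mod 84).
  Combine with x ≡ 13 (mod 14): gcd(84, 14) = 14; 13 - 83 = -70, which IS divisible by 14, so compatible.
    Write x = 83 + 84·t and substitute into x ≡ 13 (mod 14): 84·t ≡ 13 − 83 = -70 (mod 14).
    Divide the congruence (and modulus) by g = 14: 6·t ≡ -5 (mod 1).
    Modulo 1 every t works; take t = 0.
    Then x = 83 + 84·0 = 83, valid modulo lcm(84, 14) = 84: x ≡ 83 (mod 84).
Verify: 83 mod 21 = 20, 83 mod 4 = 3, 83 mod 14 = 13.

x ≡ 83 (mod 84).


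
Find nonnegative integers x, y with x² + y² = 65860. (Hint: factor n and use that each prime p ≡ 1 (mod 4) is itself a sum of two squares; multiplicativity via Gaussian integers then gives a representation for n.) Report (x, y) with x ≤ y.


Step 1: Factor n = 65860 = 2^2 · 5 · 37 · 89.
Step 2: Check the mod-4 condition on each prime factor: 2 = 2 (special); 5 ≡ 1 (mod 4), exponent 1; 37 ≡ 1 (mod 4), exponent 1; 89 ≡ 1 (mod 4), exponent 1.
All primes ≡ 3 (mod 4) appear to even exponent (or don't appear), so by the two-squares theorem n IS expressible as a sum of two squares.
Step 3: Build a representation. Group n = k² · m with k = 2 and m = 5 · 37 · 89 = 16465 (a product of primes ≡ 1 (mod 4)); a representation of m scales to one of n via (k·x)² + (k·y)² = k²(x² + y²). Each prime p ≡ 1 (mod 4) is itself a sum of two squares; find a² by testing p − a² for a perfect square:
  5: 5 − 1² = 4 = 2² ⇒ 5 = 1² + 2².
  37: 37 − 1² = 36 = 6² ⇒ 37 = 1² + 6².
  89: 89 − 1² = 88, 89 − 2² = 85, 89 − 3² = 80, 89 − 4² = 73, 89 − 5² = 64 = 8² ⇒ 89 = 5² + 8².
  Combine using the Brahmagupta–Fibonacci identity (a² + b²)(c² + d²) = (ac − bd)² + (ad + bc)² = (ac + bd)² + (ad − bc)²:
  5 · 37 = 185: from (1² + 2²)(1² + 6²), take (1·1 − 2·6, 1·6 + 2·1) = (1 − 12, 6 + 2) = (-11, 8); dropping signs (only squares matter) gives (11, 8); check 11² + 8² = 121 + 64 = 185 ✓.
  185 · 89 = 16465: from (11² + 8²)(5² + 8²), take (11·5 − 8·8, 11·8 + 8·5) = (55 − 64, 88 + 40) = (-9, 128); dropping signs (only squares matter) gives (9, 128); check 9² + 128² = 81 + 16384 = 16465 ✓.
  Scale by k = 2: (2·9, 2·128) = (18, 256).
Step 4: Order so x ≤ y and verify: 18² + 256² = 324 + 65536 = 65860 = n. ✓

n = 65860 = 18² + 256² (one valid representation with x ≤ y).


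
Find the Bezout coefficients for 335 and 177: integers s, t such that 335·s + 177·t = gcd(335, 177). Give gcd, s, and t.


Euclidean algorithm on (335, 177) — divide until remainder is 0:
  335 = 1 · 177 + 158
  177 = 1 · 158 + 19
  158 = 8 · 19 + 6
  19 = 3 · 6 + 1
  6 = 6 · 1 + 0
gcd(335, 177) = 1.
Track Bezout coefficients alongside the remainders: start with r₀ = 335 = a·1 + b·0 (s = 1, t = 0) and r₁ = 177 = a·0 + b·1 (s = 0, t = 1); each new remainder r_{k+1} = r_{k-1} − q_k·r_k inherits s_{k+1} = s_{k-1} − q_k·s_k, t_{k+1} = t_{k-1} − q_k·t_k, so r_k = a·s_k + b·t_k at every step:
  q = 1: r = 158, s = 1 − 1·0 = 1, t = 0 − 1·1 = -1  (check: 335·1 + 177·(-1) = 158)
  q = 1: r = 19, s = 0 − 1·1 = -1, t = 1 − 1·(-1) = 2  (check: 335·(-1) + 177·2 = 19)
  q = 8: r = 6, s = 1 − 8·(-1) = 9, t = -1 − 8·2 = -17  (check: 335·9 + 177·(-17) = 6)
  q = 3: r = 1, s = -1 − 3·9 = -28, t = 2 − 3·(-17) = 53  (check: 335·(-28) + 177·53 = 1)
The row with r = 1 (the gcd) gives the Bezout coefficients s = -28, t = 53.
Result: 335 · (-28) + 177 · (53) = 1.

gcd(335, 177) = 1; s = -28, t = 53 (check: 335·(-28) + 177·53 = 1).


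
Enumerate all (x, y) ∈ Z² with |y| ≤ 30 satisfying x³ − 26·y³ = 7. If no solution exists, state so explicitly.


The equation is x³ - 26y³ = 7. For fixed y, x³ = 26·y³ + 7, so a solution requires the RHS to be a perfect cube.
Strategy: iterate y from -30 to 30, compute RHS = 26·y³ + 7, and check whether it is a (positive or negative) perfect cube.
Check small values of y:
  y = 0: RHS = 7 is not a perfect cube.
  y = 1: RHS = 33 is not a perfect cube.
  y = -1: RHS = -19 is not a perfect cube.
  y = 2: RHS = 215 is not a perfect cube.
  y = -2: RHS = -201 is not a perfect cube.
  y = 3: RHS = 709 is not a perfect cube.
  y = -3: RHS = -695 is not a perfect cube.
Continuing the search up to |y| = 30 finds no solutions either.
No (x, y) in the scanned range satisfies the equation.

No integer solutions with |y| ≤ 30.


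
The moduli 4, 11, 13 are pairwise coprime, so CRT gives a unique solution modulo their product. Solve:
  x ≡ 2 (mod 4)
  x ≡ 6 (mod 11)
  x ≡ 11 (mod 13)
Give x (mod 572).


Moduli 4, 11, 13 are pairwise coprime; by CRT there is a unique solution modulo M = 4 · 11 · 13 = 572.
Solve pairwise, accumulating the modulus:
  Start with x ≡ 2 (mod 4).
  Combine with x ≡ 6 (mod 11): since gcd(4, 11) = 1, we get a unique residue mod 44.
    Write x = 2 + 4·t and substitute into x ≡ 6 (mod 11): 4·t ≡ 6 − 2 = 4 (mod 11).
    The inverse of 4 mod 11 is 3 (since 4·3 = 12 = 1·11 + 1), so t ≡ 3·4 = 12 ≡ 1 (mod 11).
    Then x = 2 + 4·1 = 6, valid modulo lcm(4, 11) = 44: x ≡ 6 (mod 44).
  Combine with x ≡ 11 (mod 13): since gcd(44, 13) = 1, we get a unique residue mod 572.
    Write x = 6 + 44·t and substitute into x ≡ 11 (mod 13): 44·t ≡ 11 − 6 = 5 (mod 13).
    Reduce coefficients mod 13: 5·t ≡ 5 (mod 13).
    The inverse of 5 mod 13 is 8 (since 5·8 = 40 = 3·13 + 1), so t ≡ 8·5 = 40 ≡ 1 (mod 13).
    Then x = 6 + 44·1 = 50, valid modulo lcm(44, 13) = 572: x ≡ 50 (mod 572).
Verify: 50 mod 4 = 2 ✓, 50 mod 11 = 6 ✓, 50 mod 13 = 11 ✓.

x ≡ 50 (mod 572).


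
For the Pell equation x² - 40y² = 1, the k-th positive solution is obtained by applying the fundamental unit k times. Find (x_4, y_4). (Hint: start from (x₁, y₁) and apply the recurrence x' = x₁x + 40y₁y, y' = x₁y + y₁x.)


Step 1: Find the fundamental solution (x₁, y₁) of x² - 40y² = 1.
  Expand √40 as a continued fraction. a₀ = ⌊√40⌋ = 6; iterate m_{k+1} = d_k·a_k − m_k, d_{k+1} = (40 − m_{k+1}²)/d_k, a_{k+1} = ⌊(a₀ + m_{k+1})/d_{k+1}⌋ (starting m₀ = 0, d₀ = 1), with convergents p_k = a_k·p_{k-1} + p_{k-2}, q_k = a_k·q_{k-1} + q_{k-2} (p₋₁ = 1, q₋₁ = 0):
  k = 0: a₀ = 6; p₀/q₀ = 6/1; p₀² − 40·q₀² = 36 − 40 = -4.
  k = 1: m = 6, d = 4, a = ⌊(6 + 6)/4⌋ = 3; p/q = (3·6 + 1)/(3·1 + 0) = 19/3; p² − 40·q² = 361 − 360 = 1.
  The first convergent with p² − 40·q² = 1 gives the fundamental solution (x₁, y₁) = (19, 3).
Step 2: Apply the recurrence (x_{n+1}, y_{n+1}) = (x₁x_n + 40y₁y_n, x₁y_n + y₁x_n) repeatedly.
  From (x_1, y_1) = (19, 3): x_2 = 19·19 + 40·3·3 = 721; y_2 = 19·3 + 3·19 = 114.
  From (x_2, y_2) = (721, 114): x_3 = 19·721 + 40·3·114 = 27379; y_3 = 19·114 + 3·721 = 4329.
  From (x_3, y_3) = (27379, 4329): x_4 = 19·27379 + 40·3·4329 = 1039681; y_4 = 19·4329 + 3·27379 = 164388.
Step 3: Verify x_4² - 40·y_4² = 1080936581761 - 1080936581760 = 1 (should be 1). ✓

(x_1, y_1) = (19, 3); (x_4, y_4) = (1039681, 164388).


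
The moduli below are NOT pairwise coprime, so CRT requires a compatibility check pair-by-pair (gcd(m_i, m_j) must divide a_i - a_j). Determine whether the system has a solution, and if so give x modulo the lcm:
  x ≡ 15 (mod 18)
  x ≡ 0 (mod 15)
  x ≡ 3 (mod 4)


Moduli 18, 15, 4 are not pairwise coprime, so CRT works modulo lcm(m_i) when all pairwise compatibility conditions hold.
Pairwise compatibility: gcd(m_i, m_j) must divide a_i - a_j for every pair.
Merge one congruence at a time:
  Start: x ≡ 15 (mod 18).
  Combine with x ≡ 0 (mod 15): gcd(18, 15) = 3; 0 - 15 = -15, which IS divisible by 3, so compatible.
    Write x = 15 + 18·t and substitute into x ≡ 0 (mod 15): 18·t ≡ 0 − 15 = -15 (mod 15).
    Divide the congruence (and modulus) by g = 3: 6·t ≡ -5 (mod 5).
    Reduce coefficients mod 5: 1·t ≡ 0 (mod 5).
    So t ≡ 0 (mod 5).
    Then x = 15 + 18·0 = 15, valid modulo lcm(18, 15) = 90: x ≡ 15 (mod 90).
  Combine with x ≡ 3 (mod 4): gcd(90, 4) = 2; 3 - 15 = -12, which IS divisible by 2, so compatible.
    Write x = 15 + 90·t and substitute into x ≡ 3 (mod 4): 90·t ≡ 3 − 15 = -12 (mod 4).
    Divide the congruence (and modulus) by g = 2: 45·t ≡ -6 (mod 2).
    Reduce coefficients mod 2: 1·t ≡ 0 (mod 2).
    So t ≡ 0 (mod 2).
    Then x = 15 + 90·0 = 15, valid modulo lcm(90, 4) = 180: x ≡ 15 (mod 180).
Verify: 15 mod 18 = 15, 15 mod 15 = 0, 15 mod 4 = 3.

x ≡ 15 (mod 180).


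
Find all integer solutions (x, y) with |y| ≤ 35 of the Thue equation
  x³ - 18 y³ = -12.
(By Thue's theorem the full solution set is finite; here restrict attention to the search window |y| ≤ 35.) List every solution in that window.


The equation is x³ - 18y³ = -12. For fixed y, x³ = 18·y³ − 12, so a solution requires the RHS to be a perfect cube.
Strategy: iterate y from -35 to 35, compute RHS = 18·y³ − 12, and check whether it is a (positive or negative) perfect cube.
Check small values of y:
  y = 0: RHS = -12 is not a perfect cube.
  y = 1: RHS = 6 is not a perfect cube.
  y = -1: RHS = -30 is not a perfect cube.
  y = 2: RHS = 132 is not a perfect cube.
  y = -2: RHS = -156 is not a perfect cube.
  y = 3: RHS = 474 is not a perfect cube.
  y = -3: RHS = -498 is not a perfect cube.
Continuing the search up to |y| = 35 finds no solutions either.
No (x, y) in the scanned range satisfies the equation.

No integer solutions with |y| ≤ 35.


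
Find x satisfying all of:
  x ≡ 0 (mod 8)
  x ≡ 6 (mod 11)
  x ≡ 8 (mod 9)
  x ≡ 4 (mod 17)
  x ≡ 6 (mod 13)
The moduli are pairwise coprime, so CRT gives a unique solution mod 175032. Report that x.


Product of moduli M = 8 · 11 · 9 · 17 · 13 = 175032.
Merge one congruence at a time:
  Start: x ≡ 0 (mod 8).
  Combine with x ≡ 6 (mod 11); new modulus lcm = 88.
    Write x = 0 + 8·t and substitute into x ≡ 6 (mod 11): 8·t ≡ 6 − 0 = 6 (mod 11).
    The inverse of 8 mod 11 is 7 (since 8·7 = 56 = 5·11 + 1), so t ≡ 7·6 = 42 ≡ 9 (mod 11).
    Then x = 0 + 8·9 = 72, valid modulo lcm(8, 11) = 88: x ≡ 72 (mod 88).
  Combine with x ≡ 8 (mod 9); new modulus lcm = 792.
    Write x = 72 + 88·t and substitute into x ≡ 8 (mod 9): 88·t ≡ 8 − 72 = -64 (mod 9).
    Reduce coefficients mod 9: 7·t ≡ 8 (mod 9).
    The inverse of 7 mod 9 is 4 (since 7·4 = 28 = 3·9 + 1), so t ≡ 4·8 = 32 ≡ 5 (mod 9).
    Then x = 72 + 88·5 = 512, valid modulo lcm(88, 9) = 792: x ≡ 512 (mod 792).
  Combine with x ≡ 4 (mod 17); new modulus lcm = 13464.
    Write x = 512 + 792·t and substitute into x ≡ 4 (mod 17): 792·t ≡ 4 − 512 = -508 (mod 17).
    Reduce coefficients mod 17: 10·t ≡ 2 (mod 17).
    The inverse of 10 mod 17 is 12 (since 10·12 = 120 = 7·17 + 1), so t ≡ 12·2 = 24 ≡ 7 (mod 17).
    Then x = 512 + 792·7 = 6056, valid modulo lcm(792, 17) = 13464: x ≡ 6056 (mod 13464).
  Combine with x ≡ 6 (mod 13); new modulus lcm = 175032.
    Write x = 6056 + 13464·t and substitute into x ≡ 6 (mod 13): 13464·t ≡ 6 − 6056 = -6050 (mod 13).
    Reduce coefficients mod 13: 9·t ≡ 8 (mod 13).
    The inverse of 9 mod 13 is 3 (since 9·3 = 27 = 2·13 + 1), so t ≡ 3·8 = 24 ≡ 11 (mod 13).
    Then x = 6056 + 13464·11 = 154160, valid modulo lcm(13464, 13) = 175032: x ≡ 154160 (mod 175032).
Verify against each original: 154160 mod 8 = 0, 154160 mod 11 = 6, 154160 mod 9 = 8, 154160 mod 17 = 4, 154160 mod 13 = 6.

x ≡ 154160 (mod 175032).


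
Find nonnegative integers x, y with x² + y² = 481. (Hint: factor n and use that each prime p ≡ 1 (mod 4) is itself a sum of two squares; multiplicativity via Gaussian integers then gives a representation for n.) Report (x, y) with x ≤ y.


Step 1: Factor n = 481 = 13 · 37.
Step 2: Check the mod-4 condition on each prime factor: 13 ≡ 1 (mod 4), exponent 1; 37 ≡ 1 (mod 4), exponent 1.
All primes ≡ 3 (mod 4) appear to even exponent (or don't appear), so by the two-squares theorem n IS expressible as a sum of two squares.
Step 3: Build a representation. Here n = 13 · 37 is a product of primes ≡ 1 (mod 4). Each prime p ≡ 1 (mod 4) is itself a sum of two squares; find a² by testing p − a² for a perfect square:
  13: 13 − 1² = 12, 13 − 2² = 9 = 3² ⇒ 13 = 2² + 3².
  37: 37 − 1² = 36 = 6² ⇒ 37 = 1² + 6².
  Combine using the Brahmagupta–Fibonacci identity (a² + b²)(c² + d²) = (ac − bd)² + (ad + bc)² = (ac + bd)² + (ad − bc)²:
  13 · 37 = 481: from (2² + 3²)(1² + 6²), take (2·1 − 3·6, 2·6 + 3·1) = (2 − 18, 12 + 3) = (-16, 15); dropping signs (only squares matter) gives (16, 15); check 16² + 15² = 256 + 225 = 481 ✓.
Step 4: Order so x ≤ y and verify: 15² + 16² = 225 + 256 = 481 = n. ✓

n = 481 = 15² + 16² (one valid representation with x ≤ y).


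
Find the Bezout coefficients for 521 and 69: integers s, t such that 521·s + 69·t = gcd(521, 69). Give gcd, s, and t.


Euclidean algorithm on (521, 69) — divide until remainder is 0:
  521 = 7 · 69 + 38
  69 = 1 · 38 + 31
  38 = 1 · 31 + 7
  31 = 4 · 7 + 3
  7 = 2 · 3 + 1
  3 = 3 · 1 + 0
gcd(521, 69) = 1.
Track Bezout coefficients alongside the remainders: start with r₀ = 521 = a·1 + b·0 (s = 1, t = 0) and r₁ = 69 = a·0 + b·1 (s = 0, t = 1); each new remainder r_{k+1} = r_{k-1} − q_k·r_k inherits s_{k+1} = s_{k-1} − q_k·s_k, t_{k+1} = t_{k-1} − q_k·t_k, so r_k = a·s_k + b·t_k at every step:
  q = 7: r = 38, s = 1 − 7·0 = 1, t = 0 − 7·1 = -7  (check: 521·1 + 69·(-7) = 38)
  q = 1: r = 31, s = 0 − 1·1 = -1, t = 1 − 1·(-7) = 8  (check: 521·(-1) + 69·8 = 31)
  q = 1: r = 7, s = 1 − 1·(-1) = 2, t = -7 − 1·8 = -15  (check: 521·2 + 69·(-15) = 7)
  q = 4: r = 3, s = -1 − 4·2 = -9, t = 8 − 4·(-15) = 68  (check: 521·(-9) + 69·68 = 3)
  q = 2: r = 1, s = 2 − 2·(-9) = 20, t = -15 − 2·68 = -151  (check: 521·20 + 69·(-151) = 1)
The row with r = 1 (the gcd) gives the Bezout coefficients s = 20, t = -151.
Result: 521 · (20) + 69 · (-151) = 1.

gcd(521, 69) = 1; s = 20, t = -151 (check: 521·20 + 69·(-151) = 1).


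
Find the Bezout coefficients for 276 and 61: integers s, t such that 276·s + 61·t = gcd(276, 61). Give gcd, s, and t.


Euclidean algorithm on (276, 61) — divide until remainder is 0:
  276 = 4 · 61 + 32
  61 = 1 · 32 + 29
  32 = 1 · 29 + 3
  29 = 9 · 3 + 2
  3 = 1 · 2 + 1
  2 = 2 · 1 + 0
gcd(276, 61) = 1.
Track Bezout coefficients alongside the remainders: start with r₀ = 276 = a·1 + b·0 (s = 1, t = 0) and r₁ = 61 = a·0 + b·1 (s = 0, t = 1); each new remainder r_{k+1} = r_{k-1} − q_k·r_k inherits s_{k+1} = s_{k-1} − q_k·s_k, t_{k+1} = t_{k-1} − q_k·t_k, so r_k = a·s_k + b·t_k at every step:
  q = 4: r = 32, s = 1 − 4·0 = 1, t = 0 − 4·1 = -4  (check: 276·1 + 61·(-4) = 32)
  q = 1: r = 29, s = 0 − 1·1 = -1, t = 1 − 1·(-4) = 5  (check: 276·(-1) + 61·5 = 29)
  q = 1: r = 3, s = 1 − 1·(-1) = 2, t = -4 − 1·5 = -9  (check: 276·2 + 61·(-9) = 3)
  q = 9: r = 2, s = -1 − 9·2 = -19, t = 5 − 9·(-9) = 86  (check: 276·(-19) + 61·86 = 2)
  q = 1: r = 1, s = 2 − 1·(-19) = 21, t = -9 − 1·86 = -95  (check: 276·21 + 61·(-95) = 1)
The row with r = 1 (the gcd) gives the Bezout coefficients s = 21, t = -95.
Result: 276 · (21) + 61 · (-95) = 1.

gcd(276, 61) = 1; s = 21, t = -95 (check: 276·21 + 61·(-95) = 1).


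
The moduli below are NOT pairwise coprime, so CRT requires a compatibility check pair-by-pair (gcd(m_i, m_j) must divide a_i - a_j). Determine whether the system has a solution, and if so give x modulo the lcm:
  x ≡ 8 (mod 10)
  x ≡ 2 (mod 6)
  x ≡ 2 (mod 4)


Moduli 10, 6, 4 are not pairwise coprime, so CRT works modulo lcm(m_i) when all pairwise compatibility conditions hold.
Pairwise compatibility: gcd(m_i, m_j) must divide a_i - a_j for every pair.
Merge one congruence at a time:
  Start: x ≡ 8 (mod 10).
  Combine with x ≡ 2 (mod 6): gcd(10, 6) = 2; 2 - 8 = -6, which IS divisible by 2, so compatible.
    Write x = 8 + 10·t and substitute into x ≡ 2 (mod 6): 10·t ≡ 2 − 8 = -6 (mod 6).
    Divide the congruence (and modulus) by g = 2: 5·t ≡ -3 (mod 3).
    Reduce coefficients mod 3: 2·t ≡ 0 (mod 3).
    The inverse of 2 mod 3 is 2 (since 2·2 = 4 = 1·3 + 1), so t ≡ 2·0 = 0 ≡ 0 (mod 3).
    Then x = 8 + 10·0 = 8, valid modulo lcm(10, 6) = 30: x ≡ 8 (mod 30).
  Combine with x ≡ 2 (mod 4): gcd(30, 4) = 2; 2 - 8 = -6, which IS divisible by 2, so compatible.
    Write x = 8 + 30·t and substitute into x ≡ 2 (mod 4): 30·t ≡ 2 − 8 = -6 (mod 4).
    Divide the congruence (and modulus) by g = 2: 15·t ≡ -3 (mod 2).
    Reduce coefficients mod 2: 1·t ≡ 1 (mod 2).
    So t ≡ 1 (mod 2).
    Then x = 8 + 30·1 = 38, valid modulo lcm(30, 4) = 60: x ≡ 38 (mod 60).
Verify: 38 mod 10 = 8, 38 mod 6 = 2, 38 mod 4 = 2.

x ≡ 38 (mod 60).


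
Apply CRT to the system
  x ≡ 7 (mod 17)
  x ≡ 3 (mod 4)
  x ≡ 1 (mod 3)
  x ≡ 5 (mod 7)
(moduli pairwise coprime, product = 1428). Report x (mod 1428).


Product of moduli M = 17 · 4 · 3 · 7 = 1428.
Merge one congruence at a time:
  Start: x ≡ 7 (mod 17).
  Combine with x ≡ 3 (mod 4); new modulus lcm = 68.
    Write x = 7 + 17·t and substitute into x ≡ 3 (mod 4): 17·t ≡ 3 − 7 = -4 (mod 4).
    Reduce coefficients mod 4: 1·t ≡ 0 (mod 4).
    So t ≡ 0 (mod 4).
    Then x = 7 + 17·0 = 7, valid modulo lcm(17, 4) = 68: x ≡ 7 (mod 68).
  Combine with x ≡ 1 (mod 3); new modulus lcm = 204.
    Write x = 7 + 68·t and substitute into x ≡ 1 (mod 3): 68·t ≡ 1 − 7 = -6 (mod 3).
    Reduce coefficients mod 3: 2·t ≡ 0 (mod 3).
    The inverse of 2 mod 3 is 2 (since 2·2 = 4 = 1·3 + 1), so t ≡ 2·0 = 0 ≡ 0 (mod 3).
    Then x = 7 + 68·0 = 7, valid modulo lcm(68, 3) = 204: x ≡ 7 (mod 204).
  Combine with x ≡ 5 (mod 7); new modulus lcm = 1428.
    Write x = 7 + 204·t and substitute into x ≡ 5 (mod 7): 204·t ≡ 5 − 7 = -2 (mod 7).
    Reduce coefficients mod 7: 1·t ≡ 5 (mod 7).
    So t ≡ 5 (mod 7).
    Then x = 7 + 204·5 = 1027, valid modulo lcm(204, 7) = 1428: x ≡ 1027 (mod 1428).
Verify against each original: 1027 mod 17 = 7, 1027 mod 4 = 3, 1027 mod 3 = 1, 1027 mod 7 = 5.

x ≡ 1027 (mod 1428).


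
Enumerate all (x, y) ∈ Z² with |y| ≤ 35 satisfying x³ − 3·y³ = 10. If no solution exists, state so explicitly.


The equation is x³ - 3y³ = 10. For fixed y, x³ = 3·y³ + 10, so a solution requires the RHS to be a perfect cube.
Strategy: iterate y from -35 to 35, compute RHS = 3·y³ + 10, and check whether it is a (positive or negative) perfect cube.
Check small values of y:
  y = 0: RHS = 10 is not a perfect cube.
  y = 1: RHS = 13 is not a perfect cube.
  y = -1: RHS = 7 is not a perfect cube.
  y = 2: RHS = 34 is not a perfect cube.
  y = -2: RHS = -14 is not a perfect cube.
  y = 3: RHS = 91 is not a perfect cube.
  y = -3: RHS = -71 is not a perfect cube.
Continuing, at y = 9: RHS = 2197 = (13)³ ⇒ x = 13 works.
Searching the remaining y in |y| ≤ 35 finds no further solutions.
Collected solutions: (13, 9).

Solutions (with |y| ≤ 35): (13, 9).


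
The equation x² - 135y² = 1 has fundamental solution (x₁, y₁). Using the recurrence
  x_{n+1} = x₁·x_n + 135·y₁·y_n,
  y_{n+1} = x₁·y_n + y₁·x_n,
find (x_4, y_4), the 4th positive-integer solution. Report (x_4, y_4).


Step 1: Find the fundamental solution (x₁, y₁) of x² - 135y² = 1.
  Expand √135 as a continued fraction. a₀ = ⌊√135⌋ = 11; iterate m_{k+1} = d_k·a_k − m_k, d_{k+1} = (135 − m_{k+1}²)/d_k, a_{k+1} = ⌊(a₀ + m_{k+1})/d_{k+1}⌋ (starting m₀ = 0, d₀ = 1), with convergents p_k = a_k·p_{k-1} + p_{k-2}, q_k = a_k·q_{k-1} + q_{k-2} (p₋₁ = 1, q₋₁ = 0):
  k = 0: a₀ = 11; p₀/q₀ = 11/1; p₀² − 135·q₀² = 121 − 135 = -14.
  k = 1: m = 11, d = 14, a = ⌊(11 + 11)/14⌋ = 1; p/q = (1·11 + 1)/(1·1 + 0) = 12/1; p² − 135·q² = 144 − 135 = 9.
  k = 2: m = 3, d = 9, a = ⌊(11 + 3)/9⌋ = 1; p/q = (1·12 + 11)/(1·1 + 1) = 23/2; p² − 135·q² = 529 − 540 = -11.
  k = 3: m = 6, d = 11, a = ⌊(11 + 6)/11⌋ = 1; p/q = (1·23 + 12)/(1·2 + 1) = 35/3; p² − 135·q² = 1225 − 1215 = 10.
  k = 4: m = 5, d = 10, a = ⌊(11 + 5)/10⌋ = 1; p/q = (1·35 + 23)/(1·3 + 2) = 58/5; p² − 135·q² = 3364 − 3375 = -11.
  k = 5: m = 5, d = 11, a = ⌊(11 + 5)/11⌋ = 1; p/q = (1·58 + 35)/(1·5 + 3) = 93/8; p² − 135·q² = 8649 − 8640 = 9.
  k = 6: m = 6, d = 9, a = ⌊(11 + 6)/9⌋ = 1; p/q = (1·93 + 58)/(1·8 + 5) = 151/13; p² − 135·q² = 22801 − 22815 = -14.
  k = 7: m = 3, d = 14, a = ⌊(11 + 3)/14⌋ = 1; p/q = (1·151 + 93)/(1·13 + 8) = 244/21; p² − 135·q² = 59536 − 59535 = 1.
  The first convergent with p² − 135·q² = 1 gives the fundamental solution (x₁, y₁) = (244, 21).
Step 2: Apply the recurrence (x_{n+1}, y_{n+1}) = (x₁x_n + 135y₁y_n, x₁y_n + y₁x_n) repeatedly.
  From (x_1, y_1) = (244, 21): x_2 = 244·244 + 135·21·21 = 119071; y_2 = 244·21 + 21·244 = 10248.
  From (x_2, y_2) = (119071, 10248): x_3 = 244·119071 + 135·21·10248 = 58106404; y_3 = 244·10248 + 21·119071 = 5001003.
  From (x_3, y_3) = (58106404, 5001003): x_4 = 244·58106404 + 135·21·5001003 = 28355806081; y_4 = 244·5001003 + 21·58106404 = 2440479216.
Step 3: Verify x_4² - 135·y_4² = 804051738503276578561 - 804051738503276578560 = 1 (should be 1). ✓

(x_1, y_1) = (244, 21); (x_4, y_4) = (28355806081, 2440479216).


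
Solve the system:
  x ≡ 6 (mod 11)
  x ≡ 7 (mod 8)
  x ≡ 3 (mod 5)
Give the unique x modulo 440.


Moduli 11, 8, 5 are pairwise coprime; by CRT there is a unique solution modulo M = 11 · 8 · 5 = 440.
Solve pairwise, accumulating the modulus:
  Start with x ≡ 6 (mod 11).
  Combine with x ≡ 7 (mod 8): since gcd(11, 8) = 1, we get a unique residue mod 88.
    Write x = 6 + 11·t and substitute into x ≡ 7 (mod 8): 11·t ≡ 7 − 6 = 1 (mod 8).
    Reduce coefficients mod 8: 3·t ≡ 1 (mod 8).
    The inverse of 3 mod 8 is 3 (since 3·3 = 9 = 1·8 + 1), so t ≡ 3·1 = 3 ≡ 3 (mod 8).
    Then x = 6 + 11·3 = 39, valid modulo lcm(11, 8) = 88: x ≡ 39 (mod 88).
  Combine with x ≡ 3 (mod 5): since gcd(88, 5) = 1, we get a unique residue mod 440.
    Write x = 39 + 88·t and substitute into x ≡ 3 (mod 5): 88·t ≡ 3 − 39 = -36 (mod 5).
    Reduce coefficients mod 5: 3·t ≡ 4 (mod 5).
    The inverse of 3 mod 5 is 2 (since 3·2 = 6 = 1·5 + 1), so t ≡ 2·4 = 8 ≡ 3 (mod 5).
    Then x = 39 + 88·3 = 303, valid modulo lcm(88, 5) = 440: x ≡ 303 (mod 440).
Verify: 303 mod 11 = 6 ✓, 303 mod 8 = 7 ✓, 303 mod 5 = 3 ✓.

x ≡ 303 (mod 440).


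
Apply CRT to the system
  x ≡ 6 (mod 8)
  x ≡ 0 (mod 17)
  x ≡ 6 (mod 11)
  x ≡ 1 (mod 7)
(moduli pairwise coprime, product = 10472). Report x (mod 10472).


Product of moduli M = 8 · 17 · 11 · 7 = 10472.
Merge one congruence at a time:
  Start: x ≡ 6 (mod 8).
  Combine with x ≡ 0 (mod 17); new modulus lcm = 136.
    Write x = 6 + 8·t and substitute into x ≡ 0 (mod 17): 8·t ≡ 0 − 6 = -6 (mod 17).
    Reduce coefficients mod 17: 8·t ≡ 11 (mod 17).
    The inverse of 8 mod 17 is 15 (since 8·15 = 120 = 7·17 + 1), so t ≡ 15·11 = 165 ≡ 12 (mod 17).
    Then x = 6 + 8·12 = 102, valid modulo lcm(8, 17) = 136: x ≡ 102 (mod 136).
  Combine with x ≡ 6 (mod 11); new modulus lcm = 1496.
    Write x = 102 + 136·t and substitute into x ≡ 6 (mod 11): 136·t ≡ 6 − 102 = -96 (mod 11).
    Reduce coefficients mod 11: 4·t ≡ 3 (mod 11).
    The inverse of 4 mod 11 is 3 (since 4·3 = 12 = 1·11 + 1), so t ≡ 3·3 = 9 ≡ 9 (mod 11).
    Then x = 102 + 136·9 = 1326, valid modulo lcm(136, 11) = 1496: x ≡ 1326 (mod 1496).
  Combine with x ≡ 1 (mod 7); new modulus lcm = 10472.
    Write x = 1326 + 1496·t and substitute into x ≡ 1 (mod 7): 1496·t ≡ 1 − 1326 = -1325 (mod 7).
    Reduce coefficients mod 7: 5·t ≡ 5 (mod 7).
    The inverse of 5 mod 7 is 3 (since 5·3 = 15 = 2·7 + 1), so t ≡ 3·5 = 15 ≡ 1 (mod 7).
    Then x = 1326 + 1496·1 = 2822, valid modulo lcm(1496, 7) = 10472: x ≡ 2822 (mod 10472).
Verify against each original: 2822 mod 8 = 6, 2822 mod 17 = 0, 2822 mod 11 = 6, 2822 mod 7 = 1.

x ≡ 2822 (mod 10472).


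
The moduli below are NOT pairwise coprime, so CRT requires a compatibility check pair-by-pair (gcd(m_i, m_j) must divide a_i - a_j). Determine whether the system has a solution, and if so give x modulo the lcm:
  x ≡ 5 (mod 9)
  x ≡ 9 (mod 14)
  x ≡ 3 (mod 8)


Moduli 9, 14, 8 are not pairwise coprime, so CRT works modulo lcm(m_i) when all pairwise compatibility conditions hold.
Pairwise compatibility: gcd(m_i, m_j) must divide a_i - a_j for every pair.
Merge one congruence at a time:
  Start: x ≡ 5 (mod 9).
  Combine with x ≡ 9 (mod 14): gcd(9, 14) = 1; 9 - 5 = 4, which IS divisible by 1, so compatible.
    Write x = 5 + 9·t and substitute into x ≡ 9 (mod 14): 9·t ≡ 9 − 5 = 4 (mod 14).
    The inverse of 9 mod 14 is 11 (since 9·11 = 99 = 7·14 + 1), so t ≡ 11·4 = 44 ≡ 2 (mod 14).
    Then x = 5 + 9·2 = 23, valid modulo lcm(9, 14) = 126: x ≡ 23 (mod 126).
  Combine with x ≡ 3 (mod 8): gcd(126, 8) = 2; 3 - 23 = -20, which IS divisible by 2, so compatible.
    Write x = 23 + 126·t and substitute into x ≡ 3 (mod 8): 126·t ≡ 3 − 23 = -20 (mod 8).
    Divide the congruence (and modulus) by g = 2: 63·t ≡ -10 (mod 4).
    Reduce coefficients mod 4: 3·t ≡ 2 (mod 4).
    The inverse of 3 mod 4 is 3 (since 3·3 = 9 = 2·4 + 1), so t ≡ 3·2 = 6 ≡ 2 (mod 4).
    Then x = 23 + 126·2 = 275, valid modulo lcm(126, 8) = 504: x ≡ 275 (mod 504).
Verify: 275 mod 9 = 5, 275 mod 14 = 9, 275 mod 8 = 3.

x ≡ 275 (mod 504).


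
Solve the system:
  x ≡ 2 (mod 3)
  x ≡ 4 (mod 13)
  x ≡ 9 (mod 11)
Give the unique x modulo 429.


Moduli 3, 13, 11 are pairwise coprime; by CRT there is a unique solution modulo M = 3 · 13 · 11 = 429.
Solve pairwise, accumulating the modulus:
  Start with x ≡ 2 (mod 3).
  Combine with x ≡ 4 (mod 13): since gcd(3, 13) = 1, we get a unique residue mod 39.
    Write x = 2 + 3·t and substitute into x ≡ 4 (mod 13): 3·t ≡ 4 − 2 = 2 (mod 13).
    The inverse of 3 mod 13 is 9 (since 3·9 = 27 = 2·13 + 1), so t ≡ 9·2 = 18 ≡ 5 (mod 13).
    Then x = 2 + 3·5 = 17, valid modulo lcm(3, 13) = 39: x ≡ 17 (mod 39).
  Combine with x ≡ 9 (mod 11): since gcd(39, 11) = 1, we get a unique residue mod 429.
    Write x = 17 + 39·t and substitute into x ≡ 9 (mod 11): 39·t ≡ 9 − 17 = -8 (mod 11).
    Reduce coefficients mod 11: 6·t ≡ 3 (mod 11).
    The inverse of 6 mod 11 is 2 (since 6·2 = 12 = 1·11 + 1), so t ≡ 2·3 = 6 ≡ 6 (mod 11).
    Then x = 17 + 39·6 = 251, valid modulo lcm(39, 11) = 429: x ≡ 251 (mod 429).
Verify: 251 mod 3 = 2 ✓, 251 mod 13 = 4 ✓, 251 mod 11 = 9 ✓.

x ≡ 251 (mod 429).


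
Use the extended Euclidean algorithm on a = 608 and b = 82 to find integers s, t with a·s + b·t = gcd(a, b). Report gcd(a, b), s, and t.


Euclidean algorithm on (608, 82) — divide until remainder is 0:
  608 = 7 · 82 + 34
  82 = 2 · 34 + 14
  34 = 2 · 14 + 6
  14 = 2 · 6 + 2
  6 = 3 · 2 + 0
gcd(608, 82) = 2.
Track Bezout coefficients alongside the remainders: start with r₀ = 608 = a·1 + b·0 (s = 1, t = 0) and r₁ = 82 = a·0 + b·1 (s = 0, t = 1); each new remainder r_{k+1} = r_{k-1} − q_k·r_k inherits s_{k+1} = s_{k-1} − q_k·s_k, t_{k+1} = t_{k-1} − q_k·t_k, so r_k = a·s_k + b·t_k at every step:
  q = 7: r = 34, s = 1 − 7·0 = 1, t = 0 − 7·1 = -7  (check: 608·1 + 82·(-7) = 34)
  q = 2: r = 14, s = 0 − 2·1 = -2, t = 1 − 2·(-7) = 15  (check: 608·(-2) + 82·15 = 14)
  q = 2: r = 6, s = 1 − 2·(-2) = 5, t = -7 − 2·15 = -37  (check: 608·5 + 82·(-37) = 6)
  q = 2: r = 2, s = -2 − 2·5 = -12, t = 15 − 2·(-37) = 89  (check: 608·(-12) + 82·89 = 2)
The row with r = 2 (the gcd) gives the Bezout coefficients s = -12, t = 89.
Result: 608 · (-12) + 82 · (89) = 2.

gcd(608, 82) = 2; s = -12, t = 89 (check: 608·(-12) + 82·89 = 2).
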